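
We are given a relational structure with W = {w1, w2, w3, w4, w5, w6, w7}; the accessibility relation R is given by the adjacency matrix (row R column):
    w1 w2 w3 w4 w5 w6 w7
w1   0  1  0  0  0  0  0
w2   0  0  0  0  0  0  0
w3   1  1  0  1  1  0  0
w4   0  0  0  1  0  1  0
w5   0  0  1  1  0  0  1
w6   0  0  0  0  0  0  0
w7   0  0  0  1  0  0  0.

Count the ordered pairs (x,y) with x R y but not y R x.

8

Enumerating: (w1,w2), (w3,w1), (w3,w2), (w3,w4), (w4,w6), (w5,w4), (w5,w7), (w7,w4).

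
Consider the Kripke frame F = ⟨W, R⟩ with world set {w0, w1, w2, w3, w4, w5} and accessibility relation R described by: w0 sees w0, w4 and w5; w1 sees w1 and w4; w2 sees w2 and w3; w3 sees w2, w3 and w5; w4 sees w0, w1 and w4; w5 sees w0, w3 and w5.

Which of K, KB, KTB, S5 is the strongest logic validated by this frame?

KTB

Symmetric (axiom B): yes — every pair in R has its reverse in R.
Reflexive (axiom T): yes — every world is R-related to itself.
Euclidean (axiom 5): no — w0 R w4 and w0 R w5, but not w4 R w5.
So F validates K, KB, KTB; S5 would additionally require R to be Euclidean. The strongest is KTB.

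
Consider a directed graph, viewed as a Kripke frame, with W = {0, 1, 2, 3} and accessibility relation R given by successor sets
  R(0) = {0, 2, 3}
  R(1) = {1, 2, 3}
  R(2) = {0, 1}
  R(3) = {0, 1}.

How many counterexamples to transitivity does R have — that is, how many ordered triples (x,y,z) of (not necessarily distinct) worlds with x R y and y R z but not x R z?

12

Enumerating: (0,2,1), (0,3,1), (1,2,0), (1,3,0), (2,0,2), (2,0,3), (2,1,2), (2,1,3), (3,0,2), (3,0,3), (3,1,2), (3,1,3).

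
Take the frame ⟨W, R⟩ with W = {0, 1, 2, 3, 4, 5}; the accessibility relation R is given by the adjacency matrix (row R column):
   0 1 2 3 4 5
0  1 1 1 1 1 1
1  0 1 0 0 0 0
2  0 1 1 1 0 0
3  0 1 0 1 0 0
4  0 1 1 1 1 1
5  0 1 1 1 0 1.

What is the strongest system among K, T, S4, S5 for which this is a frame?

Reflexive (axiom T): yes — every world is R-related to itself.
Transitive (axiom 4): yes — every two-step R-path is closed by a direct edge.
Euclidean (axiom 5): no — 0 R 1 and 0 R 2, but not 1 R 2.
So F validates K, T, S4; S5 would additionally require R to be Euclidean. The strongest is S4.

S4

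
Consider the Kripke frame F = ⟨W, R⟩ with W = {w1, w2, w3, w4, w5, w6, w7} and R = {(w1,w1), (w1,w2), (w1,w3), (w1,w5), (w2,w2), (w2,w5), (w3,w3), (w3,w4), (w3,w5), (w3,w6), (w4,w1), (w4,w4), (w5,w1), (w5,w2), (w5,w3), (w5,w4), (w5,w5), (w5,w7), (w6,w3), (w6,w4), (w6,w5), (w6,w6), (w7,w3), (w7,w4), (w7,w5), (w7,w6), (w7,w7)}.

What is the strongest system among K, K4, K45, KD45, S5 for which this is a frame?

Transitive (axiom 4): no — w1 R w3 and w3 R w4, but not w1 R w4.
Euclidean (axiom 5): no — w1 R w2 and w1 R w3, but not w2 R w3.
Serial (axiom D): yes — every world has a successor (e.g. w1 R w1).
Reflexive (axiom T): yes — every world is R-related to itself.
So F validates K; K4 would additionally require R to be transitive. The strongest is K.

K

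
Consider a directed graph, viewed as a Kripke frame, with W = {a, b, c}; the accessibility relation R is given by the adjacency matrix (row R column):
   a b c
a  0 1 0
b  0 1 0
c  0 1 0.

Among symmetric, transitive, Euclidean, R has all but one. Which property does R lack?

Symmetric: no — a R b but not b R a.
Transitive: yes — every two-step R-path is closed by a direct edge.
Euclidean: yes — any two successors of a common world are R-related.
Only symmetric fails.

symmetric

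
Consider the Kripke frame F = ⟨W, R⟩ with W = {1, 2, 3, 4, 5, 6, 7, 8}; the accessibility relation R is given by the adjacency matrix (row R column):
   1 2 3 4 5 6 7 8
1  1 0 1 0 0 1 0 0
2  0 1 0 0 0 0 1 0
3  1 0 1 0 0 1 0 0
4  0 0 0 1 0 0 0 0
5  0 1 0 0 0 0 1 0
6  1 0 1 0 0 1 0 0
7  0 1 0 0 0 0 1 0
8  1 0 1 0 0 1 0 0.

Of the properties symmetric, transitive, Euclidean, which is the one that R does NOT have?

symmetric

Symmetric: no — 5 R 2 but not 2 R 5.
Transitive: yes — every two-step R-path is closed by a direct edge.
Euclidean: yes — any two successors of a common world are R-related.
Only symmetric fails.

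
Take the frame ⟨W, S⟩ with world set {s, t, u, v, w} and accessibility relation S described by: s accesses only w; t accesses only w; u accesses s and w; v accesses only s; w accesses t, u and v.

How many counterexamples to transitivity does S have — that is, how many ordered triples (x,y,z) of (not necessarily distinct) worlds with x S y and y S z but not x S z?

14

Enumerating: (s,w,t), (s,w,u), (s,w,v), (t,w,t), (t,w,u), (t,w,v), (u,w,t), (u,w,u), (u,w,v), (v,s,w), (w,t,w), (w,u,s), (w,u,w), (w,v,s).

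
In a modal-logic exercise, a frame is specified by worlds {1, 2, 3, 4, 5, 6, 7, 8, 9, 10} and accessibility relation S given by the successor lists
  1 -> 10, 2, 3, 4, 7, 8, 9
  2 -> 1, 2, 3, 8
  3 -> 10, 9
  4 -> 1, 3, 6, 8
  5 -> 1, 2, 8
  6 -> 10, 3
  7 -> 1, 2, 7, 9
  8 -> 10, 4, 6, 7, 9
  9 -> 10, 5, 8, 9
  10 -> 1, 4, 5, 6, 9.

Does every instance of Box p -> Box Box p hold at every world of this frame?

Axiom 4 corresponds to the accessibility relation being transitive.
Transitive: no — 1 S 10 and 10 S 5, but not 1 S 5.

No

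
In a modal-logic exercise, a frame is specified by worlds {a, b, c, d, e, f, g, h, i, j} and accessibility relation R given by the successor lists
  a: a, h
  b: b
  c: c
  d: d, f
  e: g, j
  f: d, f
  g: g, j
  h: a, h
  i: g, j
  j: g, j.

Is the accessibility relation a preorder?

Reflexive: no — e is not related to itself.
Transitive: yes — every two-step R-path is closed by a direct edge.
So R is not a preorder.

No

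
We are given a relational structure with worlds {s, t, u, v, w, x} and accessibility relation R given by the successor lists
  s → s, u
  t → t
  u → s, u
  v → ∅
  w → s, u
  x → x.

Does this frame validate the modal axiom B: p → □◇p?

By correspondence theory, B is valid on a frame iff R is symmetric.
Symmetric: no — w R s but not s R w.

No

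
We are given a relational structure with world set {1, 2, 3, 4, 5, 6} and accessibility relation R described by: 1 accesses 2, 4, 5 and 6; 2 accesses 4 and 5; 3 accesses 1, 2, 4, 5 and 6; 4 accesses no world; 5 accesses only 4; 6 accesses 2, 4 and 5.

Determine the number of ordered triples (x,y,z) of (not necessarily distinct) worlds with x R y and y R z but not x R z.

0

R is transitive; there are no such tuples.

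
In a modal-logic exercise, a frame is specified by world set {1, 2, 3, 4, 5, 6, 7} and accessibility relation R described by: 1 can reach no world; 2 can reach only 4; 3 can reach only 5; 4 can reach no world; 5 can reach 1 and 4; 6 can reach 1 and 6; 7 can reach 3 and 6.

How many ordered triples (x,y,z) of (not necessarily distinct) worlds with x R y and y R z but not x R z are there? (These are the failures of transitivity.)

4

Enumerating: (3,5,1), (3,5,4), (7,3,5), (7,6,1).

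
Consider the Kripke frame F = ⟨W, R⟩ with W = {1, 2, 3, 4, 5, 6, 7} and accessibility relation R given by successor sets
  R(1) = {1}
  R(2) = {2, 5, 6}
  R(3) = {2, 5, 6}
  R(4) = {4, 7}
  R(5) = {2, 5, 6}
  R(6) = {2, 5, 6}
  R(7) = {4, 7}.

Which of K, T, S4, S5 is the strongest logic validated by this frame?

K

Reflexive (axiom T): no — 3 is not related to itself.
Transitive (axiom 4): yes — every two-step R-path is closed by a direct edge.
Euclidean (axiom 5): yes — any two successors of a common world are R-related.
So F validates K; T would additionally require R to be reflexive. The strongest is K.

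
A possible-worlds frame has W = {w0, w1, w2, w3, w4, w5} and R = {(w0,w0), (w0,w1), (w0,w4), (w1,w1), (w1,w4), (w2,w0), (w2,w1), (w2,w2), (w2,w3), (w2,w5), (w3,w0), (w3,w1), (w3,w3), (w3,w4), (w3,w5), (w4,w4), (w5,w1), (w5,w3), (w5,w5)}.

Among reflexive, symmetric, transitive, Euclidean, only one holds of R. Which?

reflexive

Reflexive: yes — every world is R-related to itself.
Symmetric: no — w0 R w1 but not w1 R w0.
Transitive: no — w2 R w0 and w0 R w4, but not w2 R w4.
Euclidean: no — w0 R w4 and w0 R w1, but not w4 R w1.
Only reflexive holds.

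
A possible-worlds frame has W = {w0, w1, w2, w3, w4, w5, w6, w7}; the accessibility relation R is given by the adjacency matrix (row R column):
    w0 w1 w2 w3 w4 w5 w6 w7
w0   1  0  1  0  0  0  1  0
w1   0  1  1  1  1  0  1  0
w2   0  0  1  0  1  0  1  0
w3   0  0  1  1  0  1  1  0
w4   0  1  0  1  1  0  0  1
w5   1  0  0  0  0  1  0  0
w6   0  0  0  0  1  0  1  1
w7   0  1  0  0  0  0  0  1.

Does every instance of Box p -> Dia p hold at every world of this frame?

Yes

The schema D characterises exactly the serial frames.
Serial: yes — every world has a successor (e.g. w0 R w0).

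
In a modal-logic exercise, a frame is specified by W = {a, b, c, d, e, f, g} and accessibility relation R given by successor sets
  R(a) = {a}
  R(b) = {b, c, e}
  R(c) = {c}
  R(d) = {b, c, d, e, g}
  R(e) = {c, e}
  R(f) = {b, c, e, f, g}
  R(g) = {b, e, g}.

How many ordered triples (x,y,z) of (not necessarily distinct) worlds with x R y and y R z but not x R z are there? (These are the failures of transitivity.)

2

Enumerating: (g,b,c), (g,e,c).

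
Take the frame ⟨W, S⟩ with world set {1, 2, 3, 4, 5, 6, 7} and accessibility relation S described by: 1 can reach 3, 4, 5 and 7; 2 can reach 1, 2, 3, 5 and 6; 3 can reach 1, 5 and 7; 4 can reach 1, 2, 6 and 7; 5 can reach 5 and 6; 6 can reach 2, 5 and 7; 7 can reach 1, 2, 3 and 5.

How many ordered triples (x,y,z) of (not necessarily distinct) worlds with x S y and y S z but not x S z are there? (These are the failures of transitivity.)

Enumerating: (1,3,1), (1,4,1), (1,4,2), (1,4,6), (1,5,6), (1,7,1), (1,7,2), (2,1,4), (2,1,7), (2,3,7), (2,6,7), (3,1,3), … and 25 more.
Total: 37.

37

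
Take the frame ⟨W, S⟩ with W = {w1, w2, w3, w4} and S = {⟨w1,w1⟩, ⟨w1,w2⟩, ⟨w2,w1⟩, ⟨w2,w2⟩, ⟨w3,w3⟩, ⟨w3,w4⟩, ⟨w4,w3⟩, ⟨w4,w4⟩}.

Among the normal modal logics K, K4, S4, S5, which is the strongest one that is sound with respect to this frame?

Transitive (axiom 4): yes — every two-step S-path is closed by a direct edge.
Reflexive (axiom T): yes — every world is S-related to itself.
Euclidean (axiom 5): yes — any two successors of a common world are S-related.
So F validates K, K4, S4, S5. The strongest is S5.

S5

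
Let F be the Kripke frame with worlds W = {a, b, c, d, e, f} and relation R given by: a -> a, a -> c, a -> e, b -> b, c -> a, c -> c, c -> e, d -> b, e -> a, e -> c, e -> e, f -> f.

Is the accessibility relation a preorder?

Reflexive: no — d is not related to itself.
Transitive: yes — every two-step R-path is closed by a direct edge.
So R is not a preorder.

No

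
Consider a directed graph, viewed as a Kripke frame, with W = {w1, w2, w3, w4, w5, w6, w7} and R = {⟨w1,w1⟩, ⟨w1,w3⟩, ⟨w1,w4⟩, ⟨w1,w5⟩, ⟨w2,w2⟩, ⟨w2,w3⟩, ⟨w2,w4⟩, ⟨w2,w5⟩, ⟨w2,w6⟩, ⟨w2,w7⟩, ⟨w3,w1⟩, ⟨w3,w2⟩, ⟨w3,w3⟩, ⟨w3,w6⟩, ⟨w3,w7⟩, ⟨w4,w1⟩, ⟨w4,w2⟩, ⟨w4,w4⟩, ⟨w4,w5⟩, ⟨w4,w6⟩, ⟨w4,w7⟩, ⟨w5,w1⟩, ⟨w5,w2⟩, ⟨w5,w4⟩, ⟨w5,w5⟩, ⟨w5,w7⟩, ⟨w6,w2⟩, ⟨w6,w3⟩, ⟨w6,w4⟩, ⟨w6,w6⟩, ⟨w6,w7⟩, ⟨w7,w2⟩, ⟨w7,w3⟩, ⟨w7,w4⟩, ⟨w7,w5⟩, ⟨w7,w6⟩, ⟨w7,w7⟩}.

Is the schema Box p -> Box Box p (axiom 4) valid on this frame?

By correspondence theory, 4 is valid on a frame iff R is transitive.
Transitive: no — w1 R w3 and w3 R w2, but not w1 R w2.

No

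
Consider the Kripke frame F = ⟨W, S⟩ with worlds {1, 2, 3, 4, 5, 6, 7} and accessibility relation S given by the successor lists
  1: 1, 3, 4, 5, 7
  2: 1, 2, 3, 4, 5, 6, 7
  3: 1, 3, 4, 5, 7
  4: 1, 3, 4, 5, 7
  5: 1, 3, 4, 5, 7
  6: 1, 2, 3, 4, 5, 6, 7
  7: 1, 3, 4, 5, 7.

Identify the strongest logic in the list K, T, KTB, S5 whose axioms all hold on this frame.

Reflexive (axiom T): yes — every world is S-related to itself.
Symmetric (axiom B): no — 2 S 1 but not 1 S 2.
Euclidean (axiom 5): no — 2 S 1 and 2 S 6, but not 1 S 6.
So F validates K, T; KTB would additionally require S to be symmetric. The strongest is T.

T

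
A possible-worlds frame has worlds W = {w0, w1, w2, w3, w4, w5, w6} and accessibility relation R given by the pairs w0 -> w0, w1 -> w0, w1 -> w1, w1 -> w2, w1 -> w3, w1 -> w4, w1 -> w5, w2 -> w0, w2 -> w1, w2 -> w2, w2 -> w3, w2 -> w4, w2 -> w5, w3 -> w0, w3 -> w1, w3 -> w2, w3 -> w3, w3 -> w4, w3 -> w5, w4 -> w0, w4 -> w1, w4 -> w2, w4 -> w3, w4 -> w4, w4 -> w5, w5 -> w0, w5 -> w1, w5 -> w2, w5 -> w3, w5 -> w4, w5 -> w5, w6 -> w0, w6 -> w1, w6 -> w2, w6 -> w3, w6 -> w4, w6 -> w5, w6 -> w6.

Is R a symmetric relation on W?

Symmetric: no — w1 R w0 but not w0 R w1.

No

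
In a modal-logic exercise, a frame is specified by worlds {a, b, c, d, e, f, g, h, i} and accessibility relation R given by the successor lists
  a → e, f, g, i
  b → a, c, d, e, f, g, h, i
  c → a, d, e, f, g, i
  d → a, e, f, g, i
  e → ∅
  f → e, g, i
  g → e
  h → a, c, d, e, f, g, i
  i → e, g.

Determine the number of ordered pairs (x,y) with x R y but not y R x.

Enumerating: (a,e), (a,f), (a,g), (a,i), (b,a), (b,c), (b,d), (b,e), (b,f), (b,g), (b,h), (b,i), … and 24 more.
Total: 36.

36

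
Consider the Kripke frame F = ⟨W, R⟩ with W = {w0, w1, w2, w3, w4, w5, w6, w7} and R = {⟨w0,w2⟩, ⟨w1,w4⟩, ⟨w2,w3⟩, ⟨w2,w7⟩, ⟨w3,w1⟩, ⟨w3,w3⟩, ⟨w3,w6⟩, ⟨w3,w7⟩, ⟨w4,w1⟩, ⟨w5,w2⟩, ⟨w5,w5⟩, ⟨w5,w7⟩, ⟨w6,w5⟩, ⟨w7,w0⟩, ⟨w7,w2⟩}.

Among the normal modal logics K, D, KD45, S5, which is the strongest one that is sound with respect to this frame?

D

Serial (axiom D): yes — every world has a successor (e.g. w0 R w2).
Euclidean (axiom 5): no — w2 R w7 and w2 R w3, but not w7 R w3.
Transitive (axiom 4): no — w0 R w2 and w2 R w3, but not w0 R w3.
Reflexive (axiom T): no — w0 is not related to itself.
So F validates K, D; KD45 would additionally require R to be Euclidean and transitive. The strongest is D.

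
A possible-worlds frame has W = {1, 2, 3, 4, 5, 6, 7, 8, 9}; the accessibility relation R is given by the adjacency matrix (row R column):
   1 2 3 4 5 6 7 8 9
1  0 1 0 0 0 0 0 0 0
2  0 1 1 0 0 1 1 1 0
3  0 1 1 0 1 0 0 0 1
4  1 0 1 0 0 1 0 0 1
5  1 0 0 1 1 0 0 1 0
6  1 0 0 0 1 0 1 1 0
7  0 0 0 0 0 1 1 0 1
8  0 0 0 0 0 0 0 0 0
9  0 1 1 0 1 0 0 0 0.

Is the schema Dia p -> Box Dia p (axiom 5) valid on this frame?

The schema 5 characterises exactly the Euclidean frames.
Euclidean: no — 2 R 3 and 2 R 6, but not 3 R 6.

No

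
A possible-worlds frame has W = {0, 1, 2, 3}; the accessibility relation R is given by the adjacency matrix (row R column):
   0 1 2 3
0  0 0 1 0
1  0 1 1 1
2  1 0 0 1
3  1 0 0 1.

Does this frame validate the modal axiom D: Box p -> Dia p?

By correspondence theory, D is valid on a frame iff R is serial.
Serial: yes — every world has a successor (e.g. 0 R 2).

Yes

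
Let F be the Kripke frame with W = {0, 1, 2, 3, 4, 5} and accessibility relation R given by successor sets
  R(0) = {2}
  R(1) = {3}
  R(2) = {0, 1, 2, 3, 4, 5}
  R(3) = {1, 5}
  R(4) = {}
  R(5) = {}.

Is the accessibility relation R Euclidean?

Euclidean: no — 2 R 0 and 2 R 1, but not 0 R 1.

No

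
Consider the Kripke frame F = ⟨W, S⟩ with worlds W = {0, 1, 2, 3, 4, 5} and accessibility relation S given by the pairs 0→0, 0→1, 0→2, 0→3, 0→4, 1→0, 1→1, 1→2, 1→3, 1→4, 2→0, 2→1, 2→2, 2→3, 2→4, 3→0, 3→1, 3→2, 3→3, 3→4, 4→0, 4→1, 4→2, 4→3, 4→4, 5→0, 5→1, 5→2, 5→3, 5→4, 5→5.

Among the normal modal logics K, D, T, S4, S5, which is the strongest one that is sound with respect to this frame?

S4

Serial (axiom D): yes — every world has a successor (e.g. 0 S 0).
Reflexive (axiom T): yes — every world is S-related to itself.
Transitive (axiom 4): yes — every two-step S-path is closed by a direct edge.
Euclidean (axiom 5): no — 5 S 0 and 5 S 5, but not 0 S 5.
So F validates K, D, T, S4; S5 would additionally require S to be Euclidean. The strongest is S4.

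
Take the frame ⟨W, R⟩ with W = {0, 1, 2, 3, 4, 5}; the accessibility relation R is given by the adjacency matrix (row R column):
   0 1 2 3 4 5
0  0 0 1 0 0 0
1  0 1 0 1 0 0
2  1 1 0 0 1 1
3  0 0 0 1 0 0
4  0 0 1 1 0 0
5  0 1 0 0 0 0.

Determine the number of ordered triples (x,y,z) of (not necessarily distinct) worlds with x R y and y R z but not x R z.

Enumerating: (0,2,0), (0,2,1), (0,2,4), (0,2,5), (2,0,2), (2,1,3), (2,4,2), (2,4,3), (4,2,0), (4,2,1), (4,2,4), (4,2,5), (5,1,3).

13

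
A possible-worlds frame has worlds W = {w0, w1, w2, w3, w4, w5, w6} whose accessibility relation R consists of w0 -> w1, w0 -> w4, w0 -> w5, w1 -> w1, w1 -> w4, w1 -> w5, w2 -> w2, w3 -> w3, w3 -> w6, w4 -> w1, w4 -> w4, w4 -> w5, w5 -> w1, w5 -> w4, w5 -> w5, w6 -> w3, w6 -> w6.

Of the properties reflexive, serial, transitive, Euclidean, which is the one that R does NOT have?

reflexive

Reflexive: no — w0 is not related to itself.
Serial: yes — every world has a successor (e.g. w0 R w1).
Transitive: yes — every two-step R-path is closed by a direct edge.
Euclidean: yes — any two successors of a common world are R-related.
Only reflexive fails.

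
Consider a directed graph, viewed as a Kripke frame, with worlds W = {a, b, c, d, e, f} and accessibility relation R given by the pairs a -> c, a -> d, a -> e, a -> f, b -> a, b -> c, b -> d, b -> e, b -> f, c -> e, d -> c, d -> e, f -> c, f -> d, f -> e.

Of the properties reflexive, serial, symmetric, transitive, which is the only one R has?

transitive

Reflexive: no — a is not related to itself.
Serial: no — e has no R-successor.
Symmetric: no — a R c but not c R a.
Transitive: yes — every two-step R-path is closed by a direct edge.
Only transitive holds.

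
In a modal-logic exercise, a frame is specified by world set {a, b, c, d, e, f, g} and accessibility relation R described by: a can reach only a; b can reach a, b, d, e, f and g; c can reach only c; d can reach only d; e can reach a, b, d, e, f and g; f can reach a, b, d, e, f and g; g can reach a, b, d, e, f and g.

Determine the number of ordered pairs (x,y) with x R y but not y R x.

Enumerating: (b,a), (b,d), (e,a), (e,d), (f,a), (f,d), (g,a), (g,d).

8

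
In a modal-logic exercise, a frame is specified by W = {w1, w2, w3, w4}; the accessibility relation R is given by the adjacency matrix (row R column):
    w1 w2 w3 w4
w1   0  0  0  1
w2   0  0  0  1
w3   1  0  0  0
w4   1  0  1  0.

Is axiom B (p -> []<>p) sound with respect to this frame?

No

Axiom B corresponds to the accessibility relation being symmetric.
Symmetric: no — w2 R w4 but not w4 R w2.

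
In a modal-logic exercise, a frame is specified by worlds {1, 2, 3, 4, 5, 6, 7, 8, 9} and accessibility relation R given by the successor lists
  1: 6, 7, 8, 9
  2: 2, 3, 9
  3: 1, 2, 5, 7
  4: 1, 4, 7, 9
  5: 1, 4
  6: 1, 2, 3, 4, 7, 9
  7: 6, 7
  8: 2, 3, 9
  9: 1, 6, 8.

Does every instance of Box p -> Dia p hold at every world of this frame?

Yes

The schema D characterises exactly the serial frames.
Serial: yes — every world has a successor (e.g. 1 R 6).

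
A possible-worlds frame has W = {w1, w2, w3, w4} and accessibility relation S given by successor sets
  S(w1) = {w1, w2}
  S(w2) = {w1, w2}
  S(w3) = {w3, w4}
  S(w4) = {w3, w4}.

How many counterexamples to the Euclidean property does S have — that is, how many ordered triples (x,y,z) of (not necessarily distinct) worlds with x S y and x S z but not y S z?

0

S is Euclidean; there are no such tuples.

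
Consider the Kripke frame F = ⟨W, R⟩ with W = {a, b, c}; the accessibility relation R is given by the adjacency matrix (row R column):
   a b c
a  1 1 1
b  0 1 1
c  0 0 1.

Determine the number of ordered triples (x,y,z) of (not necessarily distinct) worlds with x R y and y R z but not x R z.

R is transitive; there are no such tuples.

0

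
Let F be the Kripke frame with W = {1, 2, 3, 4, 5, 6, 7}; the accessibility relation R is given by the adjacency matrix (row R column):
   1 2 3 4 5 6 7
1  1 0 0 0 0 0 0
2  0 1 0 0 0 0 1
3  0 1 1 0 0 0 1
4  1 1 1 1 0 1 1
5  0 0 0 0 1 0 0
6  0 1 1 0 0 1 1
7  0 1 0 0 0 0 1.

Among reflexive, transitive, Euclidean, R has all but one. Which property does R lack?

Euclidean

Reflexive: yes — every world is R-related to itself.
Transitive: yes — every two-step R-path is closed by a direct edge.
Euclidean: no — 4 R 1 and 4 R 2, but not 1 R 2.
Only Euclidean fails.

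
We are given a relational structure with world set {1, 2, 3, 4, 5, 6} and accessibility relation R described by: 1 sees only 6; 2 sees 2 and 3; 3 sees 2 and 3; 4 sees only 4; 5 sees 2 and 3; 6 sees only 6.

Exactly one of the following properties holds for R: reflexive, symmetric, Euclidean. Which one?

Reflexive: no — 1 is not related to itself.
Symmetric: no — 1 R 6 but not 6 R 1.
Euclidean: yes — any two successors of a common world are R-related.
Only Euclidean holds.

Euclidean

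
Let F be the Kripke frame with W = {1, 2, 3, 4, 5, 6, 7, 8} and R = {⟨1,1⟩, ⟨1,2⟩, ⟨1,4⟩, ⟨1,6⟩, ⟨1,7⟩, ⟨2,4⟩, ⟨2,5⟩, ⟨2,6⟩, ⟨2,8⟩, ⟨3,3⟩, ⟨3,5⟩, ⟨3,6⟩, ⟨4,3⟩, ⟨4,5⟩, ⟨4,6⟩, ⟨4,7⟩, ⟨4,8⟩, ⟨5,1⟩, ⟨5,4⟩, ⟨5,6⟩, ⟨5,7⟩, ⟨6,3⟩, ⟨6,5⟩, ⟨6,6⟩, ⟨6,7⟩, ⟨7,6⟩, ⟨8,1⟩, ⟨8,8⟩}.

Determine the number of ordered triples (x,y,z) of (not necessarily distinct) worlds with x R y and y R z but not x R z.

36

Enumerating: (1,2,5), (1,2,8), (1,4,3), (1,4,5), (1,4,8), (1,6,3), (1,6,5), (2,4,3), (2,4,7), (2,5,1), (2,5,7), (2,6,3), … and 24 more.
Total: 36.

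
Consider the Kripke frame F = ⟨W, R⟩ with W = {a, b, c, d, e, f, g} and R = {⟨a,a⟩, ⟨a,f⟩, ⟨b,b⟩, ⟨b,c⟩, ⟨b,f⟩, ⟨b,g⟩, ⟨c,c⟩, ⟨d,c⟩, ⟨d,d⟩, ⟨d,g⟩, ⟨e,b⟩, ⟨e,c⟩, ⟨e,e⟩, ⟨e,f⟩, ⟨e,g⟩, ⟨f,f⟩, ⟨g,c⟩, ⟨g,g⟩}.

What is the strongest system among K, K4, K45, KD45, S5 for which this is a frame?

K4

Transitive (axiom 4): yes — every two-step R-path is closed by a direct edge.
Euclidean (axiom 5): no — b R c and b R f, but not c R f.
Serial (axiom D): yes — every world has a successor (e.g. a R a).
Reflexive (axiom T): yes — every world is R-related to itself.
So F validates K, K4; K45 would additionally require R to be Euclidean. The strongest is K4.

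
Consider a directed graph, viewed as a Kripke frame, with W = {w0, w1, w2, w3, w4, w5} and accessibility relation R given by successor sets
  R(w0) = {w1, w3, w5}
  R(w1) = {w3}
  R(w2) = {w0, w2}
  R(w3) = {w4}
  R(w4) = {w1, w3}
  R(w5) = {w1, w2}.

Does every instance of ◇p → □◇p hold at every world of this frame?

No

Axiom 5 corresponds to the accessibility relation being Euclidean.
Euclidean: no — w0 R w1 and w0 R w5, but not w1 R w5.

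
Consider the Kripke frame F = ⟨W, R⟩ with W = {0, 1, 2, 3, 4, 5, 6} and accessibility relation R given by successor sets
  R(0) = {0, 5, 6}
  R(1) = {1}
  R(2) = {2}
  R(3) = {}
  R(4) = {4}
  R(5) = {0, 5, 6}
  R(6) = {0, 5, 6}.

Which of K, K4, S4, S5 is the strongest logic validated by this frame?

Transitive (axiom 4): yes — every two-step R-path is closed by a direct edge.
Reflexive (axiom T): no — 3 is not related to itself.
Euclidean (axiom 5): yes — any two successors of a common world are R-related.
So F validates K, K4; S4 would additionally require R to be reflexive. The strongest is K4.

K4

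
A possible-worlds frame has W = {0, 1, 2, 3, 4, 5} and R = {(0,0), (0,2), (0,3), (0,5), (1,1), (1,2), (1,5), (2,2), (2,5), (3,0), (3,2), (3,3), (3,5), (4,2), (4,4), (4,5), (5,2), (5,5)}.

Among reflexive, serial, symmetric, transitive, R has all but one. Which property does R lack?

symmetric

Reflexive: yes — every world is R-related to itself.
Serial: yes — every world has a successor (e.g. 0 R 0).
Symmetric: no — 0 R 2 but not 2 R 0.
Transitive: yes — every two-step R-path is closed by a direct edge.
Only symmetric fails.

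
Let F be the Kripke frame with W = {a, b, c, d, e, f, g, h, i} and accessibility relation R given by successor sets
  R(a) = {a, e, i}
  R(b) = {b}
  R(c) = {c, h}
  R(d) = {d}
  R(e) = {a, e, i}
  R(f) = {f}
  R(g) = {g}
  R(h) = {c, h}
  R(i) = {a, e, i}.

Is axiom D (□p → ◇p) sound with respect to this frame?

The schema D characterises exactly the serial frames.
Serial: yes — every world has a successor (e.g. a R a).

Yes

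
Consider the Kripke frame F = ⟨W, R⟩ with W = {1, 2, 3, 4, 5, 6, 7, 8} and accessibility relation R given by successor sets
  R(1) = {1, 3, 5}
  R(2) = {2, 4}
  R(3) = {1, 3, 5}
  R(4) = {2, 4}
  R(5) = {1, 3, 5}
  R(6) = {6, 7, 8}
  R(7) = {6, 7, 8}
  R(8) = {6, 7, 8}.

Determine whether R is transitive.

Transitive: yes — every two-step R-path is closed by a direct edge.

Yes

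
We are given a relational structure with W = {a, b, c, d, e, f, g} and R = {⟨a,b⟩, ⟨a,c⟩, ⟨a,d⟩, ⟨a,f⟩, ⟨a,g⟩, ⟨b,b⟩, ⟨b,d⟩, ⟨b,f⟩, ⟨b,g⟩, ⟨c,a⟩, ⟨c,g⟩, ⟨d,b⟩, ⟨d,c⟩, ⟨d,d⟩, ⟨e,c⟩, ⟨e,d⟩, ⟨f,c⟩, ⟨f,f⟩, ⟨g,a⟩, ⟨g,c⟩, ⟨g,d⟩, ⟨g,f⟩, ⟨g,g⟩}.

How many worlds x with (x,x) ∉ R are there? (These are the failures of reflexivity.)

Enumerating: a, c, e.

3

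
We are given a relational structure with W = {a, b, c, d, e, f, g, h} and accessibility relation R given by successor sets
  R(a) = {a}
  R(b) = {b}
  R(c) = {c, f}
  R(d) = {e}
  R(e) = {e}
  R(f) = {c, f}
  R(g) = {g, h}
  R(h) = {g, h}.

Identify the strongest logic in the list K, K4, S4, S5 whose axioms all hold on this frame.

Transitive (axiom 4): yes — every two-step R-path is closed by a direct edge.
Reflexive (axiom T): no — d is not related to itself.
Euclidean (axiom 5): yes — any two successors of a common world are R-related.
So F validates K, K4; S4 would additionally require R to be reflexive. The strongest is K4.

K4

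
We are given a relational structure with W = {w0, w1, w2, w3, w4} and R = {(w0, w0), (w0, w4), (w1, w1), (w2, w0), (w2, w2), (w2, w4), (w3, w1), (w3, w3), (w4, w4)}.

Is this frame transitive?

Yes

Transitive: yes — every two-step R-path is closed by a direct edge.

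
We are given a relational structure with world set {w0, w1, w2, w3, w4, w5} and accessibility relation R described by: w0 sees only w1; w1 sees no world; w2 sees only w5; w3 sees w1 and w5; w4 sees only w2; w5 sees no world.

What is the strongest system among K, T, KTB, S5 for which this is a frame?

Reflexive (axiom T): no — w0 is not related to itself.
Symmetric (axiom B): no — w0 R w1 but not w1 R w0.
Euclidean (axiom 5): no — w3 R w1 and w3 R w5, but not w1 R w5.
So F validates K; T would additionally require R to be reflexive. The strongest is K.

K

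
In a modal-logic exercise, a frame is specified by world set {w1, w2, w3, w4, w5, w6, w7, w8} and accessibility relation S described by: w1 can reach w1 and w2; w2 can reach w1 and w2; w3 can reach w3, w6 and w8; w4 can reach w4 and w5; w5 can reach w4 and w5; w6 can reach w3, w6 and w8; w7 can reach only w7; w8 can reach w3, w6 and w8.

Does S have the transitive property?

Transitive: yes — every two-step S-path is closed by a direct edge.

Yes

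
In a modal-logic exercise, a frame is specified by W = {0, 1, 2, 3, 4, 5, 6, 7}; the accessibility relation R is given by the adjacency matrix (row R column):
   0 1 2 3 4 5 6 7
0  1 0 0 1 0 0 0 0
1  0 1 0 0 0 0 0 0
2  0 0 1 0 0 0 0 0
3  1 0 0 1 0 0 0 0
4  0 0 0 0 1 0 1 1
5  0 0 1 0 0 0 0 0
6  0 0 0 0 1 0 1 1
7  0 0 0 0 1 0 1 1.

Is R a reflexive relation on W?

No

Reflexive: no — 5 is not related to itself.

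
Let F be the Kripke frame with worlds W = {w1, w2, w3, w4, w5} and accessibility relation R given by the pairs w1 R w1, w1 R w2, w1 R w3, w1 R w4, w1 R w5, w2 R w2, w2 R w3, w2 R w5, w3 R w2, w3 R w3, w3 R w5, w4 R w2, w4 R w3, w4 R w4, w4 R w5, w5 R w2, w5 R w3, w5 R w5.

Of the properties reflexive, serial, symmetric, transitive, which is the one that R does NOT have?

Reflexive: yes — every world is R-related to itself.
Serial: yes — every world has a successor (e.g. w1 R w1).
Symmetric: no — w1 R w2 but not w2 R w1.
Transitive: yes — every two-step R-path is closed by a direct edge.
Only symmetric fails.

symmetric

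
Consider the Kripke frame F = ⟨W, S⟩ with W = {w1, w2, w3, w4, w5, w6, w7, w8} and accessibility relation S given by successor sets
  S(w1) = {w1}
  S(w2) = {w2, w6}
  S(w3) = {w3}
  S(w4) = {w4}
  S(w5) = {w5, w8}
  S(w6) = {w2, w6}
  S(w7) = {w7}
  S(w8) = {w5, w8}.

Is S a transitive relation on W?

Yes

Transitive: yes — every two-step S-path is closed by a direct edge.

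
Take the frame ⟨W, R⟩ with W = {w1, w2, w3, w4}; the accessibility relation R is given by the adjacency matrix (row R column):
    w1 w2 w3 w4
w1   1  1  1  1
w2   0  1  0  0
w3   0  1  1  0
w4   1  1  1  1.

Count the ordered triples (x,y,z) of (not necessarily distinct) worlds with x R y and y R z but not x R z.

0

R is transitive; there are no such tuples.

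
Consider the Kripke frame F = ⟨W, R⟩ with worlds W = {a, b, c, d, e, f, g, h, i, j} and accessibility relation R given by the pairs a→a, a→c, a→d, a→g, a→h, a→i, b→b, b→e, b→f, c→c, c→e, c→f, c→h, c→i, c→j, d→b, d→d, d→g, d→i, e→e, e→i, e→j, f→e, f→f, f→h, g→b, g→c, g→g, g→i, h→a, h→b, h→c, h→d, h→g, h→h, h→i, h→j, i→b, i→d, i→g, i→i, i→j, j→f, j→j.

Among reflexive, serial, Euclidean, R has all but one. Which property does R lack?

Euclidean

Reflexive: yes — every world is R-related to itself.
Serial: yes — every world has a successor (e.g. a R a).
Euclidean: no — a R c and a R d, but not c R d.
Only Euclidean fails.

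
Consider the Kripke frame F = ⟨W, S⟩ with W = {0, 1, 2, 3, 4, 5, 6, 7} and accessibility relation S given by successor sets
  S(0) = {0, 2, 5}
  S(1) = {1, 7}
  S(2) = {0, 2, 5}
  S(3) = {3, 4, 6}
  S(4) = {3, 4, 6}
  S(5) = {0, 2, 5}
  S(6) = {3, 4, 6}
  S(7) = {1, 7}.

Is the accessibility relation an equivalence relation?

Reflexive: yes — every world is S-related to itself.
Symmetric: yes — every pair in S has its reverse in S.
Transitive: yes — every two-step S-path is closed by a direct edge.
So S is an equivalence relation.

Yes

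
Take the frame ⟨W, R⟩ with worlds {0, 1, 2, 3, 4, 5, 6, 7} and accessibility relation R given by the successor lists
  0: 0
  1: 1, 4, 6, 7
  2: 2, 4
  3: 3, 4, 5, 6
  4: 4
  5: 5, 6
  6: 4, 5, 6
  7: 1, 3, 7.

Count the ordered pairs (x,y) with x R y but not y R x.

8

Enumerating: (1,4), (1,6), (2,4), (3,4), (3,5), (3,6), (6,4), (7,3).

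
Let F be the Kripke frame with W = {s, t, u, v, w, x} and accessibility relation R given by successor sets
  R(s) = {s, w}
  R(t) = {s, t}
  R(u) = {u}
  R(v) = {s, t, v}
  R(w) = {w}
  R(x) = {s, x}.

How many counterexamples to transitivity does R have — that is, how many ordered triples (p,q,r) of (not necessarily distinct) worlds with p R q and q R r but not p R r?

3

Enumerating: (t,s,w), (v,s,w), (x,s,w).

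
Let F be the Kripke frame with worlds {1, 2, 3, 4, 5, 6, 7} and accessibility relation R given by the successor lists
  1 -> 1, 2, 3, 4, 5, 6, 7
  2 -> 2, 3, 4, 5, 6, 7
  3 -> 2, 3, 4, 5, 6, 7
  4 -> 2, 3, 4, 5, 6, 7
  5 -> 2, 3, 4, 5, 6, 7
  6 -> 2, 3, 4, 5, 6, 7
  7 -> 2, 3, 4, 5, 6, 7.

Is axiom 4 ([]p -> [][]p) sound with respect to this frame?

Yes

By correspondence theory, 4 is valid on a frame iff R is transitive.
Transitive: yes — every two-step R-path is closed by a direct edge.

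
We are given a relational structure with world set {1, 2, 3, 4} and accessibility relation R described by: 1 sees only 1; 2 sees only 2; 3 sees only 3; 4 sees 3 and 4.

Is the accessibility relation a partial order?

Reflexive: yes — every world is R-related to itself.
Transitive: yes — every two-step R-path is closed by a direct edge.
Antisymmetric: yes — no distinct pair is related both ways.
So R is a partial order.

Yes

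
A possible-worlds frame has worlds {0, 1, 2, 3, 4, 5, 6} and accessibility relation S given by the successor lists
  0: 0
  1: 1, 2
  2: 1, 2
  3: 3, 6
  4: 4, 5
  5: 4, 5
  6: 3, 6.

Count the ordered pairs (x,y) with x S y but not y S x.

S is symmetric; there are no such tuples.

0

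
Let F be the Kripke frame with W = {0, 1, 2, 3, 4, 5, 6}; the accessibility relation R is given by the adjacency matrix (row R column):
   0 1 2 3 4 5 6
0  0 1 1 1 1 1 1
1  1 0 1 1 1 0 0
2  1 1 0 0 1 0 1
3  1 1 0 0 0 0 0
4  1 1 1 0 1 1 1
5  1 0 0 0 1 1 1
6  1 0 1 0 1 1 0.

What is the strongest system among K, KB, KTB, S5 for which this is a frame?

Symmetric (axiom B): yes — every pair in R has its reverse in R.
Reflexive (axiom T): no — 0 is not related to itself.
Euclidean (axiom 5): no — 0 R 1 and 0 R 5, but not 1 R 5.
So F validates K, KB; KTB would additionally require R to be reflexive. The strongest is KB.

KB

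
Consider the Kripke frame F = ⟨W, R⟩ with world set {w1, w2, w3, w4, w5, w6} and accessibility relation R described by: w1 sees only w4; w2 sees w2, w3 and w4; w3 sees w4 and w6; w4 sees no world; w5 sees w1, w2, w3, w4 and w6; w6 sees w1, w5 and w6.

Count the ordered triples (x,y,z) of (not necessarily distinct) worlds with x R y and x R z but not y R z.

30

Enumerating: (w1,w4,w4), (w2,w3,w2), (w2,w3,w3), (w2,w4,w2), (w2,w4,w3), (w2,w4,w4), (w3,w4,w4), (w3,w4,w6), (w3,w6,w4), (w5,w1,w1), (w5,w1,w2), (w5,w1,w3), … and 18 more.
Total: 30.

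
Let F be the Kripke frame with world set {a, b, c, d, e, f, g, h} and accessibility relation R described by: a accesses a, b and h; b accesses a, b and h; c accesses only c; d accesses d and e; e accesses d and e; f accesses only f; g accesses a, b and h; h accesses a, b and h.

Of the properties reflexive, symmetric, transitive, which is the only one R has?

transitive

Reflexive: no — g is not related to itself.
Symmetric: no — g R a but not a R g.
Transitive: yes — every two-step R-path is closed by a direct edge.
Only transitive holds.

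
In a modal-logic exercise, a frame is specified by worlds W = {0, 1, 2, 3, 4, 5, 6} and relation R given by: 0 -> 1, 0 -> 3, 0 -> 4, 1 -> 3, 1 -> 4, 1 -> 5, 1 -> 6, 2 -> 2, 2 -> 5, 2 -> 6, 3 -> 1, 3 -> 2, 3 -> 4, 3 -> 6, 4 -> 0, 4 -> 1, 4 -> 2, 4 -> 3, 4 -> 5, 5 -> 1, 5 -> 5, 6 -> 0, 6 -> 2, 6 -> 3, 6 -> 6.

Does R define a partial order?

Reflexive: no — 0 is not related to itself.
Transitive: no — 0 R 1 and 1 R 5, but not 0 R 5.
Antisymmetric: no — 0 R 4 and 4 R 0 with 0 ≠ 4.
So R is not a partial order.

No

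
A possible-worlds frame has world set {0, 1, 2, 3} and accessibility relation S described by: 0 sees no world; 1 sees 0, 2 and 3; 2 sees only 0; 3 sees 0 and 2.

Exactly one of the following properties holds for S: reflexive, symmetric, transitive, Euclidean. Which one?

transitive

Reflexive: no — 0 is not related to itself.
Symmetric: no — 1 S 0 but not 0 S 1.
Transitive: yes — every two-step S-path is closed by a direct edge.
Euclidean: no — 1 S 0 and 1 S 2, but not 0 S 2.
Only transitive holds.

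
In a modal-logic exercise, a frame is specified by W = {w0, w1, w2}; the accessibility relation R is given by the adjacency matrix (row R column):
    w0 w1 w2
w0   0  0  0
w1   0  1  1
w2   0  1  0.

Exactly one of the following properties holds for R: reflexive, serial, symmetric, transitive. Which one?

symmetric

Reflexive: no — w0 is not related to itself.
Serial: no — w0 has no R-successor.
Symmetric: yes — every pair in R has its reverse in R.
Transitive: no — w2 R w1 and w1 R w2, but not w2 R w2.
Only symmetric holds.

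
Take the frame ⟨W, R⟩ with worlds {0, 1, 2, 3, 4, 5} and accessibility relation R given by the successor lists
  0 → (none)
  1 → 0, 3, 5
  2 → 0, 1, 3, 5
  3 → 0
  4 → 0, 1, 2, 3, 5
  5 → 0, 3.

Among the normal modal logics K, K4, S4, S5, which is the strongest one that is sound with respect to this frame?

K4

Transitive (axiom 4): yes — every two-step R-path is closed by a direct edge.
Reflexive (axiom T): no — 0 is not related to itself.
Euclidean (axiom 5): no — 1 R 0 and 1 R 3, but not 0 R 3.
So F validates K, K4; S4 would additionally require R to be reflexive. The strongest is K4.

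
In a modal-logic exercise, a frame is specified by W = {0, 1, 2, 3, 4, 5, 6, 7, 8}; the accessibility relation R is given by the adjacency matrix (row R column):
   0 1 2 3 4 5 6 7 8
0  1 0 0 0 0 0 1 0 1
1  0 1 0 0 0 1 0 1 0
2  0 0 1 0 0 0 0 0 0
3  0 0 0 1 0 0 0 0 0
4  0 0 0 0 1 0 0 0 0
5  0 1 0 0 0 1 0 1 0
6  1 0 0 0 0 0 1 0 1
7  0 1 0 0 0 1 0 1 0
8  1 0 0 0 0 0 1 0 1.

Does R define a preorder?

Reflexive: yes — every world is R-related to itself.
Transitive: yes — every two-step R-path is closed by a direct edge.
So R is a preorder.

Yes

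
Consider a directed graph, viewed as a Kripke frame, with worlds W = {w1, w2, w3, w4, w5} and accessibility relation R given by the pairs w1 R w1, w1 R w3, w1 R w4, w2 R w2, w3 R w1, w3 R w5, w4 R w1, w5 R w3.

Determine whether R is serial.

Yes

Serial: yes — every world has a successor (e.g. w1 R w1).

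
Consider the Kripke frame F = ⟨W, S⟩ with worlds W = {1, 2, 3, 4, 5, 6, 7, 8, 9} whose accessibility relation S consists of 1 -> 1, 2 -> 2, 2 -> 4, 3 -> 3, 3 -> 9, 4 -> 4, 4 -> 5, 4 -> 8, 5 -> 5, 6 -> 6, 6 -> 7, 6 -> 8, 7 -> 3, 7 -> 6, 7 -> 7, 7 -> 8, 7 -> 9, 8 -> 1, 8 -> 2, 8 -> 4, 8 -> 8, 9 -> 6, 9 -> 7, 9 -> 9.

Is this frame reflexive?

Reflexive: yes — every world is S-related to itself.

Yes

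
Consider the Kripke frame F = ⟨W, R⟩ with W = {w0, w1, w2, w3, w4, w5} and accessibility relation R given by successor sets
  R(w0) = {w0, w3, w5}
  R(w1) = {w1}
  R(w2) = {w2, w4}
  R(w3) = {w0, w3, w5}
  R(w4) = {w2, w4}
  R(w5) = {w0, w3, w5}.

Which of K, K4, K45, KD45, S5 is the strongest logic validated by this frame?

S5

Transitive (axiom 4): yes — every two-step R-path is closed by a direct edge.
Euclidean (axiom 5): yes — any two successors of a common world are R-related.
Serial (axiom D): yes — every world has a successor (e.g. w0 R w0).
Reflexive (axiom T): yes — every world is R-related to itself.
So F validates K, K4, K45, KD45, S5. The strongest is S5.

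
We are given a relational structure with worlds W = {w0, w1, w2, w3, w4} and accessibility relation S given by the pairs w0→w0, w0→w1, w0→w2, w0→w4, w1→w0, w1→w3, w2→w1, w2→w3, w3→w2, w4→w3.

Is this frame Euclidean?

No

Euclidean: no — w0 S w1 and w0 S w2, but not w1 S w2.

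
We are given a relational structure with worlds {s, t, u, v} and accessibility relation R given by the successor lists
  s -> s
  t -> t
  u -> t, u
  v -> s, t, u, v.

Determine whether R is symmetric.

Symmetric: no — u R t but not t R u.

No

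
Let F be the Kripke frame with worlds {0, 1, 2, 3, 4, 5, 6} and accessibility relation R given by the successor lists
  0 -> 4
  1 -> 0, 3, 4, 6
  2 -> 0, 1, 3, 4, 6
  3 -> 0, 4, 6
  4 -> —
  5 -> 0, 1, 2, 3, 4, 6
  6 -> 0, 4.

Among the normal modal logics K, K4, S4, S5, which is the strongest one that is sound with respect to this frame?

K4

Transitive (axiom 4): yes — every two-step R-path is closed by a direct edge.
Reflexive (axiom T): no — 0 is not related to itself.
Euclidean (axiom 5): no — 1 R 0 and 1 R 3, but not 0 R 3.
So F validates K, K4; S4 would additionally require R to be reflexive. The strongest is K4.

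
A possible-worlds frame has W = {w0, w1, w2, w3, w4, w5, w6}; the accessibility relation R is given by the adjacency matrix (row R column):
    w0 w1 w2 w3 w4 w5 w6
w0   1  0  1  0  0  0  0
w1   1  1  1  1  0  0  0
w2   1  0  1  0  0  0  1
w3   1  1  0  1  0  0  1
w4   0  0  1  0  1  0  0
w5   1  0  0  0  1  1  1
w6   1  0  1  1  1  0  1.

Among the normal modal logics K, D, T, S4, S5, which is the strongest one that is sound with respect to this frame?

T

Serial (axiom D): yes — every world has a successor (e.g. w0 R w0).
Reflexive (axiom T): yes — every world is R-related to itself.
Transitive (axiom 4): no — w0 R w2 and w2 R w6, but not w0 R w6.
Euclidean (axiom 5): no — w1 R w0 and w1 R w3, but not w0 R w3.
So F validates K, D, T; S4 would additionally require R to be transitive. The strongest is T.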